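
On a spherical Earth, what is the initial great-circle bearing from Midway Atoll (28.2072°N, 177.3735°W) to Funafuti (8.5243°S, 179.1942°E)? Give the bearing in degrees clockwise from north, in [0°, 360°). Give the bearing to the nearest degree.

186°

Δλ = 179.1942 − -177.3735 = 356.5677°; wrapped into (−180°, 180°]: -3.4323°.
θ = atan2( sin Δλ · cos φ₂ , cos φ₁ · sin φ₂ − sin φ₁ · cos φ₂ · cos Δλ )
  = atan2(-0.05921, -0.59723) = -174.338° → normalised to [0°, 360°): 185.662°.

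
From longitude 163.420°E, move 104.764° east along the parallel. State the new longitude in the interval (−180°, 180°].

91.816°W

Start at +163.420°; shift +104.764° → +268.184°.
+268.184° lies outside (−180°, 180°]; subtract 360° → -91.816°.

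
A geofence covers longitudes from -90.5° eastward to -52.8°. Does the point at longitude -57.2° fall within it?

Yes

Band width going east from -90.5° to -52.8°: ((-52.8 − -90.5) mod 360) = 37.7°.
Offset of -57.2° east of the west edge: ((-57.2 − -90.5) mod 360) = 33.3°.
33.3° ≤ 37.7° ⇒ inside.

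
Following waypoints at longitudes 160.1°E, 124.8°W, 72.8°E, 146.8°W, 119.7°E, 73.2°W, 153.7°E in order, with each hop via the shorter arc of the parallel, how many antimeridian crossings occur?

6

Leg 1: +160.1° → -124.8°, shortest Δλ = 75.1° (east) — crosses 180°.
Leg 2: -124.8° → +72.8°, shortest Δλ = -162.4° (west) — crosses 180°.
Leg 3: +72.8° → -146.8°, shortest Δλ = 140.4° (east) — crosses 180°.
Leg 4: -146.8° → +119.7°, shortest Δλ = -93.5° (west) — crosses 180°.
Leg 5: +119.7° → -73.2°, shortest Δλ = 167.1° (east) — crosses 180°.
Leg 6: -73.2° → +153.7°, shortest Δλ = -133.1° (west) — crosses 180°.
Total crossings: 6.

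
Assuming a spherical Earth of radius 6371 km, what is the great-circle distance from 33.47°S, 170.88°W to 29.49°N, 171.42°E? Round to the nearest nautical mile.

3912 nmi

Δλ = 171.42 − -170.88 = 342.30°; wrapped into (−180°, 180°]: -17.70°.
Δφ = 29.49 − -33.47 = 62.96°.
a = sin²(Δφ/2) + cos φ₁ · cos φ₂ · sin²(Δλ/2) = 0.289880.
c = 2·atan2(√a, √(1−a)) = 1.13709 rad → d = 6371·c ≈ 7244.38 km ≈ 3911.65 nmi.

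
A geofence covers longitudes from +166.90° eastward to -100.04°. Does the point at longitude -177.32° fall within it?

Yes

Band width going east from +166.90° to -100.04°: ((-100.04 − 166.90) mod 360) = 93.06°.
Offset of -177.32° east of the west edge: ((-177.32 − 166.90) mod 360) = 15.78°.
15.78° ≤ 93.06° ⇒ inside.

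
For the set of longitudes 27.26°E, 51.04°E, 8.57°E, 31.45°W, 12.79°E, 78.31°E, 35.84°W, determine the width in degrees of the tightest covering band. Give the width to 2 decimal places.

Sort the longitudes: -35.84°, -31.45°, +8.57°, +12.79°, +27.26°, +51.04°, +78.31°.
Eastward gaps between consecutive values (wrapping around): 4.39°, 40.02°, 4.22°, 14.47°, 23.78°, 27.27°, 245.85°.
Largest gap = 245.85° ⇒ minimal covering band is its complement: 360° − 245.85° = 114.15°.
Band runs from -35.84° eastward to +78.31°.

114.15°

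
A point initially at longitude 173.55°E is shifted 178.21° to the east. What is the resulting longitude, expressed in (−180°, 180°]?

Start at +173.55°; shift +178.21° → +351.76°.
+351.76° lies outside (−180°, 180°]; subtract 360° → -8.24°.

8.24°W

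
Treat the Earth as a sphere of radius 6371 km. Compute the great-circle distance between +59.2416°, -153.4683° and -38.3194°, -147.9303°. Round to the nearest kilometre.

10860 km

Δλ = -147.9303 − -153.4683 = 5.5380°.
Δφ = -38.3194 − 59.2416 = -97.5610°.
a = sin²(Δφ/2) + cos φ₁ · cos φ₂ · sin²(Δλ/2) = 0.566727.
c = 2·atan2(√a, √(1−a)) = 1.70465 rad → d = 6371·c ≈ 10860.33 km.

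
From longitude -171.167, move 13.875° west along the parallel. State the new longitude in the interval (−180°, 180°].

Start at -171.167°; shift −13.875° → -185.042°.
-185.042° lies outside (−180°, 180°]; add 360° → +174.958°.

+174.958°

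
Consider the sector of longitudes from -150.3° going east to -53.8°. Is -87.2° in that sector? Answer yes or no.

Band width going east from -150.3° to -53.8°: ((-53.8 − -150.3) mod 360) = 96.5°.
Offset of -87.2° east of the west edge: ((-87.2 − -150.3) mod 360) = 63.1°.
63.1° ≤ 96.5° ⇒ inside.

Yes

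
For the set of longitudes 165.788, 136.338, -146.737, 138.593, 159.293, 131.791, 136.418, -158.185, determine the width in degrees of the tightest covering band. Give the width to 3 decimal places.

81.472°

Sort the longitudes: -158.185°, -146.737°, +131.791°, +136.338°, +136.418°, +138.593°, +159.293°, +165.788°.
Eastward gaps between consecutive values (wrapping around): 11.448°, 278.528°, 4.547°, 0.080°, 2.175°, 20.700°, 6.495°, 36.027°.
Largest gap = 278.528° ⇒ minimal covering band is its complement: 360° − 278.528° = 81.472°.
Band runs from +131.791° eastward to -146.737°, crossing the antimeridian.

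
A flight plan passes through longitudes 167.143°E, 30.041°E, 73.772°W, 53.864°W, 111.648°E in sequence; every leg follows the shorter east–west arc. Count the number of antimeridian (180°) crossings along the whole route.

Leg 1: +167.143° → +30.041°, shortest Δλ = -137.102° (west) — does not cross 180°.
Leg 2: +30.041° → -73.772°, shortest Δλ = -103.813° (west) — does not cross 180°.
Leg 3: -73.772° → -53.864°, shortest Δλ = 19.908° (east) — does not cross 180°.
Leg 4: -53.864° → +111.648°, shortest Δλ = 165.512° (east) — does not cross 180°.
Total crossings: 0.

0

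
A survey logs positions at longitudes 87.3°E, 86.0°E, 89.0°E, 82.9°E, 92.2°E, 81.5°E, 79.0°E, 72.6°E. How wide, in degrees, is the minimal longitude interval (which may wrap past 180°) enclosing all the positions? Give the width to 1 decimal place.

Sort the longitudes: +72.6°, +79.0°, +81.5°, +82.9°, +86.0°, +87.3°, +89.0°, +92.2°.
Eastward gaps between consecutive values (wrapping around): 6.4°, 2.5°, 1.4°, 3.1°, 1.3°, 1.7°, 3.2°, 340.4°.
Largest gap = 340.4° ⇒ minimal covering band is its complement: 360° − 340.4° = 19.6°.
Band runs from +72.6° eastward to +92.2°.

19.6°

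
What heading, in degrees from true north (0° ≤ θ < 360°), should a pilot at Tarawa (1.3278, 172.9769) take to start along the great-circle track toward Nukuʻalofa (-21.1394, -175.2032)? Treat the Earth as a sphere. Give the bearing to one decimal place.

153.4°

Δλ = -175.2032 − 172.9769 = -348.1801°; wrapped into (−180°, 180°]: 11.8199°.
θ = atan2( sin Δλ · cos φ₂ , cos φ₁ · sin φ₂ − sin φ₁ · cos φ₂ · cos Δλ )
  = atan2(0.19105, -0.38170) = 153.411° → normalised to [0°, 360°): 153.411°.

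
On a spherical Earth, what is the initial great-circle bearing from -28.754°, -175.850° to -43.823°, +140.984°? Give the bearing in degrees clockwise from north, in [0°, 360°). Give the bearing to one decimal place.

234.4°

Δλ = 140.984 − -175.850 = 316.834°; wrapped into (−180°, 180°]: -43.166°.
θ = atan2( sin Δλ · cos φ₂ , cos φ₁ · sin φ₂ − sin φ₁ · cos φ₂ · cos Δλ )
  = atan2(-0.49358, -0.35391) = -125.642° → normalised to [0°, 360°): 234.358°.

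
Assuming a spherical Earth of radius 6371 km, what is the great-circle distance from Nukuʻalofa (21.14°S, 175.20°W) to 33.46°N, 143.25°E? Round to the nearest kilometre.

7500 km

Δλ = 143.25 − -175.20 = 318.45°; wrapped into (−180°, 180°]: -41.55°.
Δφ = 33.46 − -21.14 = 54.60°.
a = sin²(Δφ/2) + cos φ₁ · cos φ₂ · sin²(Δλ/2) = 0.308257.
c = 2·atan2(√a, √(1−a)) = 1.17723 rad → d = 6371·c ≈ 7500.12 km.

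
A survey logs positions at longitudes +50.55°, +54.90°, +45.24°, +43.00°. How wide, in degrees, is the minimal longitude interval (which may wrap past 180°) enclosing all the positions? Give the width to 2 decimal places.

11.90°

Sort the longitudes: +43.00°, +45.24°, +50.55°, +54.90°.
Eastward gaps between consecutive values (wrapping around): 2.24°, 5.31°, 4.35°, 348.10°.
Largest gap = 348.10° ⇒ minimal covering band is its complement: 360° − 348.10° = 11.90°.
Band runs from +43.00° eastward to +54.90°.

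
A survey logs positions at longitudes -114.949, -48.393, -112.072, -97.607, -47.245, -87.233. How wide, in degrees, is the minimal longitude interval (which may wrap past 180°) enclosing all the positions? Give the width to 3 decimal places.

Sort the longitudes: -114.949°, -112.072°, -97.607°, -87.233°, -48.393°, -47.245°.
Eastward gaps between consecutive values (wrapping around): 2.877°, 14.465°, 10.374°, 38.840°, 1.148°, 292.296°.
Largest gap = 292.296° ⇒ minimal covering band is its complement: 360° − 292.296° = 67.704°.
Band runs from -114.949° eastward to -47.245°.

67.704°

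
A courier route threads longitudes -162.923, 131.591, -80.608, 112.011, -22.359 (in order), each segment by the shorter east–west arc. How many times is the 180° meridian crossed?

3

Leg 1: -162.923° → +131.591°, shortest Δλ = -65.486° (west) — crosses 180°.
Leg 2: +131.591° → -80.608°, shortest Δλ = 147.801° (east) — crosses 180°.
Leg 3: -80.608° → +112.011°, shortest Δλ = -167.381° (west) — crosses 180°.
Leg 4: +112.011° → -22.359°, shortest Δλ = -134.37° (west) — does not cross 180°.
Total crossings: 3.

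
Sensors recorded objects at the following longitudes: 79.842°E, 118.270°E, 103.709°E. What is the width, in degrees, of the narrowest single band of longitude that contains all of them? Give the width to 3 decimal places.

Sort the longitudes: +79.842°, +103.709°, +118.270°.
Eastward gaps between consecutive values (wrapping around): 23.867°, 14.561°, 321.572°.
Largest gap = 321.572° ⇒ minimal covering band is its complement: 360° − 321.572° = 38.428°.
Band runs from +79.842° eastward to +118.270°.

38.428°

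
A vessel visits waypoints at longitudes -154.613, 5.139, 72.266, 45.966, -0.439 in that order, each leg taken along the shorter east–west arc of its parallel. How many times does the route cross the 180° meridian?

0

Leg 1: -154.613° → +5.139°, shortest Δλ = 159.752° (east) — does not cross 180°.
Leg 2: +5.139° → +72.266°, shortest Δλ = 67.127° (east) — does not cross 180°.
Leg 3: +72.266° → +45.966°, shortest Δλ = -26.3° (west) — does not cross 180°.
Leg 4: +45.966° → -0.439°, shortest Δλ = -46.405° (west) — does not cross 180°.
Total crossings: 0.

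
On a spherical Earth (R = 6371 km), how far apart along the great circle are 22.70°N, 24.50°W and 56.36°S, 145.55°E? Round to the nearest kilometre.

Δλ = 145.55 − -24.50 = 170.05°.
Δφ = -56.36 − 22.70 = -79.06°.
a = sin²(Δφ/2) + cos φ₁ · cos φ₂ · sin²(Δλ/2) = 0.912327.
c = 2·atan2(√a, √(1−a)) = 2.54039 rad → d = 6371·c ≈ 16184.81 km.

16185 km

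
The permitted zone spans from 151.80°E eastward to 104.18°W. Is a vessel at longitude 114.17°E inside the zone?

Band width going east from +151.80° to -104.18°: ((-104.18 − 151.80) mod 360) = 104.02°.
Offset of +114.17° east of the west edge: ((114.17 − 151.80) mod 360) = 322.37°.
322.37° > 104.02° ⇒ outside.

No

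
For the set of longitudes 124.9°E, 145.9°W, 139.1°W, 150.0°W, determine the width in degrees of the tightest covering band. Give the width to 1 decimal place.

Sort the longitudes: -150.0°, -145.9°, -139.1°, +124.9°.
Eastward gaps between consecutive values (wrapping around): 4.1°, 6.8°, 264.0°, 85.1°.
Largest gap = 264.0° ⇒ minimal covering band is its complement: 360° − 264.0° = 96.0°.
Band runs from +124.9° eastward to -139.1°, crossing the antimeridian.

96.0°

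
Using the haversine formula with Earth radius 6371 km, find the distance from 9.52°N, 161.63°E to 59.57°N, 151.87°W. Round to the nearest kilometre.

6771 km

Δλ = -151.87 − 161.63 = -313.50°; wrapped into (−180°, 180°]: 46.50°.
Δφ = 59.57 − 9.52 = 50.05°.
a = sin²(Δφ/2) + cos φ₁ · cos φ₂ · sin²(Δλ/2) = 0.256776.
c = 2·atan2(√a, √(1−a)) = 1.06278 rad → d = 6371·c ≈ 6770.94 km.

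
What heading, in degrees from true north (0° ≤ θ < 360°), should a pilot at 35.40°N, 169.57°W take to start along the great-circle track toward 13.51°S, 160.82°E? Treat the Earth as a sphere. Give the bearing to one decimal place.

215.2°

Δλ = 160.82 − -169.57 = 330.39°; wrapped into (−180°, 180°]: -29.61°.
θ = atan2( sin Δλ · cos φ₂ , cos φ₁ · sin φ₂ − sin φ₁ · cos φ₂ · cos Δλ )
  = atan2(-0.48042, -0.68012) = -144.764° → normalised to [0°, 360°): 215.236°.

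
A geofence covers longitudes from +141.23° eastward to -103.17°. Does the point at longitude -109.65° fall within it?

Band width going east from +141.23° to -103.17°: ((-103.17 − 141.23) mod 360) = 115.60°.
Offset of -109.65° east of the west edge: ((-109.65 − 141.23) mod 360) = 109.12°.
109.12° ≤ 115.60° ⇒ inside.

Yes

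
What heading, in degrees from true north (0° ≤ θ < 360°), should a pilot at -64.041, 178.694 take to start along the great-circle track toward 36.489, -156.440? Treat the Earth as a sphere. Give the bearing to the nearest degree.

20°

Δλ = -156.440 − 178.694 = -335.134°; wrapped into (−180°, 180°]: 24.866°.
θ = atan2( sin Δλ · cos φ₂ , cos φ₁ · sin φ₂ − sin φ₁ · cos φ₂ · cos Δλ )
  = atan2(0.33807, 0.91615) = 20.255° → normalised to [0°, 360°): 20.255°.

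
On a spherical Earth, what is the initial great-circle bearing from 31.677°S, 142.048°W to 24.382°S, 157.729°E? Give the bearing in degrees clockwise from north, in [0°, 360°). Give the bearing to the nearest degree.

Δλ = 157.729 − -142.048 = 299.777°; wrapped into (−180°, 180°]: -60.223°.
θ = atan2( sin Δλ · cos φ₂ , cos φ₁ · sin φ₂ − sin φ₁ · cos φ₂ · cos Δλ )
  = atan2(-0.79055, -0.11378) = -98.190° → normalised to [0°, 360°): 261.810°.

262°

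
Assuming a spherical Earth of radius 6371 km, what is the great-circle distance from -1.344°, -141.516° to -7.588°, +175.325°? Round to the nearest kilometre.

Δλ = 175.325 − -141.516 = 316.841°; wrapped into (−180°, 180°]: -43.159°.
Δφ = -7.588 − -1.344 = -6.244°.
a = sin²(Δφ/2) + cos φ₁ · cos φ₂ · sin²(Δλ/2) = 0.137016.
c = 2·atan2(√a, √(1−a)) = 0.75835 rad → d = 6371·c ≈ 4831.47 km.

4831 km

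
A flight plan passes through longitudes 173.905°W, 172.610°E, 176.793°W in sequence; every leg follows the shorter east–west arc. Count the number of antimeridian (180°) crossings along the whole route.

Leg 1: -173.905° → +172.610°, shortest Δλ = -13.485° (west) — crosses 180°.
Leg 2: +172.610° → -176.793°, shortest Δλ = 10.597° (east) — crosses 180°.
Total crossings: 2.

2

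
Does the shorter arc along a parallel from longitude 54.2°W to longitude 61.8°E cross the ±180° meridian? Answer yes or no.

Signed shortest Δλ = ((61.8 − -54.2 + 180) mod 360) − 180 = 116.0°.
Going east by 116.0° from -54.2° reaches +61.8° without touching 180°.

No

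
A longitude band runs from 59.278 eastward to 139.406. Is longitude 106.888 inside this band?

Yes

Band width going east from +59.278° to +139.406°: ((139.406 − 59.278) mod 360) = 80.128°.
Offset of +106.888° east of the west edge: ((106.888 − 59.278) mod 360) = 47.610°.
47.610° ≤ 80.128° ⇒ inside.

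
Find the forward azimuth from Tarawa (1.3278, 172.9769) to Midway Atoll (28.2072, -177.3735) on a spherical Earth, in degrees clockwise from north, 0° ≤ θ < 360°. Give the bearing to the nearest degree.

18°

Δλ = -177.3735 − 172.9769 = -350.3504°; wrapped into (−180°, 180°]: 9.6496°.
θ = atan2( sin Δλ · cos φ₂ , cos φ₁ · sin φ₂ − sin φ₁ · cos φ₂ · cos Δλ )
  = atan2(0.14772, 0.45240) = 18.083° → normalised to [0°, 360°): 18.083°.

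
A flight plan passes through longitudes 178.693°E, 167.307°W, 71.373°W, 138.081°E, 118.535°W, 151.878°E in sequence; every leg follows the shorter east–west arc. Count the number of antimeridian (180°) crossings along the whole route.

4

Leg 1: +178.693° → -167.307°, shortest Δλ = 14.0° (east) — crosses 180°.
Leg 2: -167.307° → -71.373°, shortest Δλ = 95.934° (east) — does not cross 180°.
Leg 3: -71.373° → +138.081°, shortest Δλ = -150.546° (west) — crosses 180°.
Leg 4: +138.081° → -118.535°, shortest Δλ = 103.384° (east) — crosses 180°.
Leg 5: -118.535° → +151.878°, shortest Δλ = -89.587° (west) — crosses 180°.
Total crossings: 4.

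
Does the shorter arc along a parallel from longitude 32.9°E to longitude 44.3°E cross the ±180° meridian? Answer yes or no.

Signed shortest Δλ = ((44.3 − 32.9 + 180) mod 360) − 180 = 11.4°.
Going east by 11.4° from +32.9° reaches +44.3° without touching 180°.

No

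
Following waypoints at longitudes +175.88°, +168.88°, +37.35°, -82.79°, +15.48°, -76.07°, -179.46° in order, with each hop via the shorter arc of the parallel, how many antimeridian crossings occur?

0

Leg 1: +175.88° → +168.88°, shortest Δλ = -7.0° (west) — does not cross 180°.
Leg 2: +168.88° → +37.35°, shortest Δλ = -131.53° (west) — does not cross 180°.
Leg 3: +37.35° → -82.79°, shortest Δλ = -120.14° (west) — does not cross 180°.
Leg 4: -82.79° → +15.48°, shortest Δλ = 98.27° (east) — does not cross 180°.
Leg 5: +15.48° → -76.07°, shortest Δλ = -91.55° (west) — does not cross 180°.
Leg 6: -76.07° → -179.46°, shortest Δλ = -103.39° (west) — does not cross 180°.
Total crossings: 0.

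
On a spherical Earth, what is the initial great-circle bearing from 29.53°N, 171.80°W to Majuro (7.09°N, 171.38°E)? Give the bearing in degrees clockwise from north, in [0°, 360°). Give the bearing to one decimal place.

Δλ = 171.38 − -171.80 = 343.18°; wrapped into (−180°, 180°]: -16.82°.
θ = atan2( sin Δλ · cos φ₂ , cos φ₁ · sin φ₂ − sin φ₁ · cos φ₂ · cos Δλ )
  = atan2(-0.28715, -0.36079) = -141.484° → normalised to [0°, 360°): 218.516°.

218.5°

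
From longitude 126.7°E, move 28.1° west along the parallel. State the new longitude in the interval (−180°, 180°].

Start at +126.7°; shift −28.1° → +98.6°.
+98.6° already lies in (−180°, 180°].

98.6°E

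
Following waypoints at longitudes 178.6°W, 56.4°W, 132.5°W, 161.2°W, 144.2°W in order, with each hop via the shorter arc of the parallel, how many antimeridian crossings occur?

Leg 1: -178.6° → -56.4°, shortest Δλ = 122.2° (east) — does not cross 180°.
Leg 2: -56.4° → -132.5°, shortest Δλ = -76.1° (west) — does not cross 180°.
Leg 3: -132.5° → -161.2°, shortest Δλ = -28.7° (west) — does not cross 180°.
Leg 4: -161.2° → -144.2°, shortest Δλ = 17.0° (east) — does not cross 180°.
Total crossings: 0.

0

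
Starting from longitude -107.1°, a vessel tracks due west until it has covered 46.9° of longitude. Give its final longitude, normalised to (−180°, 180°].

Start at -107.1°; shift −46.9° → -154.0°.
-154.0° already lies in (−180°, 180°].

-154.0°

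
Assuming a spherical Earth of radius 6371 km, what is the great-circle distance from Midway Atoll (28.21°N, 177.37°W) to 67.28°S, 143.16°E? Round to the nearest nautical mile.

Δλ = 143.16 − -177.37 = 320.53°; wrapped into (−180°, 180°]: -39.47°.
Δφ = -67.28 − 28.21 = -95.49°.
a = sin²(Δφ/2) + cos φ₁ · cos φ₂ · sin²(Δλ/2) = 0.586643.
c = 2·atan2(√a, √(1−a)) = 1.74496 rad → d = 6371·c ≈ 11117.15 km ≈ 6002.78 nmi.

6003 nmi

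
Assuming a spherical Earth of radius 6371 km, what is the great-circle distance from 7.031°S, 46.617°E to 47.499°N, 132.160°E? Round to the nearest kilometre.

10251 km

Δλ = 132.160 − 46.617 = 85.543°.
Δφ = 47.499 − -7.031 = 54.530°.
a = sin²(Δφ/2) + cos φ₁ · cos φ₂ · sin²(Δλ/2) = 0.519070.
c = 2·atan2(√a, √(1−a)) = 1.60894 rad → d = 6371·c ≈ 10250.59 km.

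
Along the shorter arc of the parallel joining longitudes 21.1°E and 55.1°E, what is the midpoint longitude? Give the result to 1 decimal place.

38.1°E

Signed shortest Δλ from +21.1° to +55.1° is +34.0°.
Midpoint longitude = +21.1° + (+34.0°)/2 = +21.1° + 17.0° = +38.1°.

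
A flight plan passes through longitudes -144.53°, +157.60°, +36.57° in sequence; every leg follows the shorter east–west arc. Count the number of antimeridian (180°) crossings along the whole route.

1

Leg 1: -144.53° → +157.60°, shortest Δλ = -57.87° (west) — crosses 180°.
Leg 2: +157.60° → +36.57°, shortest Δλ = -121.03° (west) — does not cross 180°.
Total crossings: 1.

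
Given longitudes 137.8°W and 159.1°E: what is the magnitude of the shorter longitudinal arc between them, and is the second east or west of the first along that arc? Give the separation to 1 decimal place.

Raw difference: 159.1 − -137.8 = 296.9°.
Normalise into (−180°, 180°]: 296.9° − 360° = -63.1°.
Negative ⇒ the second point lies to the west; separation 63.1°.

63.1° west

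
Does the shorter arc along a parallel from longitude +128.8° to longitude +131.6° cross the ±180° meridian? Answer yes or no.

Signed shortest Δλ = ((131.6 − 128.8 + 180) mod 360) − 180 = 2.8°.
Going east by 2.8° from +128.8° reaches +131.6° without touching 180°.

No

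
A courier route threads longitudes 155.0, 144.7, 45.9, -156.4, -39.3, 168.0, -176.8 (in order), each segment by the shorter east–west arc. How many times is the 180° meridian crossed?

Leg 1: +155.0° → +144.7°, shortest Δλ = -10.3° (west) — does not cross 180°.
Leg 2: +144.7° → +45.9°, shortest Δλ = -98.8° (west) — does not cross 180°.
Leg 3: +45.9° → -156.4°, shortest Δλ = 157.7° (east) — crosses 180°.
Leg 4: -156.4° → -39.3°, shortest Δλ = 117.1° (east) — does not cross 180°.
Leg 5: -39.3° → +168.0°, shortest Δλ = -152.7° (west) — crosses 180°.
Leg 6: +168.0° → -176.8°, shortest Δλ = 15.2° (east) — crosses 180°.
Total crossings: 3.

3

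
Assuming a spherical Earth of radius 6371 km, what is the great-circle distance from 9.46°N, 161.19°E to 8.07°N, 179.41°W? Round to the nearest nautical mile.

Δλ = -179.41 − 161.19 = -340.60°; wrapped into (−180°, 180°]: 19.40°.
Δφ = 8.07 − 9.46 = -1.39°.
a = sin²(Δφ/2) + cos φ₁ · cos φ₂ · sin²(Δλ/2) = 0.027872.
c = 2·atan2(√a, √(1−a)) = 0.33547 rad → d = 6371·c ≈ 2137.29 km ≈ 1154.04 nmi.

1154 nmi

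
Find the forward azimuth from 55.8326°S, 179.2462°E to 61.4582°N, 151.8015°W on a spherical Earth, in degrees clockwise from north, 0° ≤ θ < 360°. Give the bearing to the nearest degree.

15°

Δλ = -151.8015 − 179.2462 = -331.0477°; wrapped into (−180°, 180°]: 28.9523°.
θ = atan2( sin Δλ · cos φ₂ , cos φ₁ · sin φ₂ − sin φ₁ · cos φ₂ · cos Δλ )
  = atan2(0.23129, 0.83928) = 15.407° → normalised to [0°, 360°): 15.407°.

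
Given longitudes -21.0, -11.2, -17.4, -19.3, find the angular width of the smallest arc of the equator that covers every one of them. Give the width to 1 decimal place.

9.8°

Sort the longitudes: -21.0°, -19.3°, -17.4°, -11.2°.
Eastward gaps between consecutive values (wrapping around): 1.7°, 1.9°, 6.2°, 350.2°.
Largest gap = 350.2° ⇒ minimal covering band is its complement: 360° − 350.2° = 9.8°.
Band runs from -21.0° eastward to -11.2°.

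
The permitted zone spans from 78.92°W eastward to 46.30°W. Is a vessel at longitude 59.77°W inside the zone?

Yes

Band width going east from -78.92° to -46.30°: ((-46.30 − -78.92) mod 360) = 32.62°.
Offset of -59.77° east of the west edge: ((-59.77 − -78.92) mod 360) = 19.15°.
19.15° ≤ 32.62° ⇒ inside.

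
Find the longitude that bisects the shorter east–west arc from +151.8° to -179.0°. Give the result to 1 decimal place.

Signed shortest Δλ from +151.8° to -179.0° is +29.2°.
Midpoint longitude = +151.8° + (+29.2°)/2 = +151.8° + 14.6° = +166.4°.
(The naïve average (+151.8 + -179.0)/2 = -13.6° is on the wrong side of the globe.)

+166.4°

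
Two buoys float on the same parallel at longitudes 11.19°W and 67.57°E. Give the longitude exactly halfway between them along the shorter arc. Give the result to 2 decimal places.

Signed shortest Δλ from -11.19° to +67.57° is +78.76°.
Midpoint longitude = -11.19° + (+78.76°)/2 = -11.19° + 39.38° = +28.19°.

28.19°E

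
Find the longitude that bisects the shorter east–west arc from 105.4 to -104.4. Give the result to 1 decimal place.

Signed shortest Δλ from +105.4° to -104.4° is +150.2°.
Midpoint longitude = +105.4° + (+150.2°)/2 = +105.4° + 75.1° = +180.5°.
Normalise into (−180°, 180°]: -179.5°.
(The naïve average (+105.4 + -104.4)/2 = 0.5° is on the wrong side of the globe.)

-179.5°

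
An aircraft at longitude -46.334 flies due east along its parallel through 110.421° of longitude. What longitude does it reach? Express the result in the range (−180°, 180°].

+64.087°

Start at -46.334°; shift +110.421° → +64.087°.
+64.087° already lies in (−180°, 180°].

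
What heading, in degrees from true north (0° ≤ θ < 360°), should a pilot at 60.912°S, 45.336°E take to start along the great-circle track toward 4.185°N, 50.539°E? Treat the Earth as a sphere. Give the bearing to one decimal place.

5.7°

Δλ = 50.539 − 45.336 = 5.203°.
θ = atan2( sin Δλ · cos φ₂ , cos φ₁ · sin φ₂ − sin φ₁ · cos φ₂ · cos Δλ )
  = atan2(0.09044, 0.90343) = 5.717° → normalised to [0°, 360°): 5.717°.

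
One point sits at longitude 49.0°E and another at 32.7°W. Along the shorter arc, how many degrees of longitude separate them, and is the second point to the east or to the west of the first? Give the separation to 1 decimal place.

Raw difference: -32.7 − 49.0 = -81.7°.
Normalise into (−180°, 180°]: -81.7° stays -81.7°.
Negative ⇒ the second point lies to the west; separation 81.7°.

81.7° west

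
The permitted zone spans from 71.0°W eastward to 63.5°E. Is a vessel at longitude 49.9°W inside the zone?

Yes

Band width going east from -71.0° to +63.5°: ((63.5 − -71.0) mod 360) = 134.5°.
Offset of -49.9° east of the west edge: ((-49.9 − -71.0) mod 360) = 21.1°.
21.1° ≤ 134.5° ⇒ inside.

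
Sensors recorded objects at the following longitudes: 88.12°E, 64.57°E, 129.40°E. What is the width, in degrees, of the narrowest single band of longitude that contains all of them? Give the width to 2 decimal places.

64.83°

Sort the longitudes: +64.57°, +88.12°, +129.40°.
Eastward gaps between consecutive values (wrapping around): 23.55°, 41.28°, 295.17°.
Largest gap = 295.17° ⇒ minimal covering band is its complement: 360° − 295.17° = 64.83°.
Band runs from +64.57° eastward to +129.40°.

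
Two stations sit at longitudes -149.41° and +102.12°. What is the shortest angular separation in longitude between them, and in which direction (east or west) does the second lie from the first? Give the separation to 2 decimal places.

108.47° west

Raw difference: 102.12 − -149.41 = 251.53°.
Normalise into (−180°, 180°]: 251.53° − 360° = -108.47°.
Negative ⇒ the second point lies to the west; separation 108.47°.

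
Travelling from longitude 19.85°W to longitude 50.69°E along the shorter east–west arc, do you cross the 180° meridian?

Signed shortest Δλ = ((50.69 − -19.85 + 180) mod 360) − 180 = 70.54°.
Going east by 70.54° from -19.85° reaches +50.69° without touching 180°.

No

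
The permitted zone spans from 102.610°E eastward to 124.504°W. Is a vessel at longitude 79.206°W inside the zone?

Band width going east from +102.610° to -124.504°: ((-124.504 − 102.610) mod 360) = 132.886°.
Offset of -79.206° east of the west edge: ((-79.206 − 102.610) mod 360) = 178.184°.
178.184° > 132.886° ⇒ outside.

No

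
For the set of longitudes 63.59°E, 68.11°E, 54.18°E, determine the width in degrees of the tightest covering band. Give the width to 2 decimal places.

13.93°

Sort the longitudes: +54.18°, +63.59°, +68.11°.
Eastward gaps between consecutive values (wrapping around): 9.41°, 4.52°, 346.07°.
Largest gap = 346.07° ⇒ minimal covering band is its complement: 360° − 346.07° = 13.93°.
Band runs from +54.18° eastward to +68.11°.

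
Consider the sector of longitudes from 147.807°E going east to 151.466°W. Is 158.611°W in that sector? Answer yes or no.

Yes

Band width going east from +147.807° to -151.466°: ((-151.466 − 147.807) mod 360) = 60.727°.
Offset of -158.611° east of the west edge: ((-158.611 − 147.807) mod 360) = 53.582°.
53.582° ≤ 60.727° ⇒ inside.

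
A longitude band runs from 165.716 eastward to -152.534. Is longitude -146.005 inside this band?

No

Band width going east from +165.716° to -152.534°: ((-152.534 − 165.716) mod 360) = 41.750°.
Offset of -146.005° east of the west edge: ((-146.005 − 165.716) mod 360) = 48.279°.
48.279° > 41.750° ⇒ outside.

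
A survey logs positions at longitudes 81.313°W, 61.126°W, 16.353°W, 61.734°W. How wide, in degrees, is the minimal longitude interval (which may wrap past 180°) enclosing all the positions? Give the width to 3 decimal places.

Sort the longitudes: -81.313°, -61.734°, -61.126°, -16.353°.
Eastward gaps between consecutive values (wrapping around): 19.579°, 0.608°, 44.773°, 295.040°.
Largest gap = 295.040° ⇒ minimal covering band is its complement: 360° − 295.040° = 64.960°.
Band runs from -81.313° eastward to -16.353°.

64.960°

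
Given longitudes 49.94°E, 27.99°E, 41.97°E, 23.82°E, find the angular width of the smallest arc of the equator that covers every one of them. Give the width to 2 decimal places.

26.12°

Sort the longitudes: +23.82°, +27.99°, +41.97°, +49.94°.
Eastward gaps between consecutive values (wrapping around): 4.17°, 13.98°, 7.97°, 333.88°.
Largest gap = 333.88° ⇒ minimal covering band is its complement: 360° − 333.88° = 26.12°.
Band runs from +23.82° eastward to +49.94°.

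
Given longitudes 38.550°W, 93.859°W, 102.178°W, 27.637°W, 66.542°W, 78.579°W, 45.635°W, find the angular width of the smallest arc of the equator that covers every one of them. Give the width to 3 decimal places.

Sort the longitudes: -102.178°, -93.859°, -78.579°, -66.542°, -45.635°, -38.550°, -27.637°.
Eastward gaps between consecutive values (wrapping around): 8.319°, 15.280°, 12.037°, 20.907°, 7.085°, 10.913°, 285.459°.
Largest gap = 285.459° ⇒ minimal covering band is its complement: 360° − 285.459° = 74.541°.
Band runs from -102.178° eastward to -27.637°.

74.541°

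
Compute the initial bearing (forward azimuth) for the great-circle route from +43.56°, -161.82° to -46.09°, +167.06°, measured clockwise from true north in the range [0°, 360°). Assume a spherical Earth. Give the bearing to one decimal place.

Δλ = 167.06 − -161.82 = 328.88°; wrapped into (−180°, 180°]: -31.12°.
θ = atan2( sin Δλ · cos φ₂ , cos φ₁ · sin φ₂ − sin φ₁ · cos φ₂ · cos Δλ )
  = atan2(-0.35844, -0.93120) = -158.947° → normalised to [0°, 360°): 201.053°.

201.1°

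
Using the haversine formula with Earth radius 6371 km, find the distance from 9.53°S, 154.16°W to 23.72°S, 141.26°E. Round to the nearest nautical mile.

Δλ = 141.26 − -154.16 = 295.42°; wrapped into (−180°, 180°]: -64.58°.
Δφ = -23.72 − -9.53 = -14.19°.
a = sin²(Δφ/2) + cos φ₁ · cos φ₂ · sin²(Δλ/2) = 0.272917.
c = 2·atan2(√a, √(1−a)) = 1.09936 rad → d = 6371·c ≈ 7004.03 km ≈ 3781.87 nmi.

3782 nmi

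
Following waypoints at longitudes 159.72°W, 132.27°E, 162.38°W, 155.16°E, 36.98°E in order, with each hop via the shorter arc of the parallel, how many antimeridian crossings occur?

3

Leg 1: -159.72° → +132.27°, shortest Δλ = -68.01° (west) — crosses 180°.
Leg 2: +132.27° → -162.38°, shortest Δλ = 65.35° (east) — crosses 180°.
Leg 3: -162.38° → +155.16°, shortest Δλ = -42.46° (west) — crosses 180°.
Leg 4: +155.16° → +36.98°, shortest Δλ = -118.18° (west) — does not cross 180°.
Total crossings: 3.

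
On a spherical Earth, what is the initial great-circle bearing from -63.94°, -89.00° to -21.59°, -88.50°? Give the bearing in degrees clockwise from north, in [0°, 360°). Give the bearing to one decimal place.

Δλ = -88.50 − -89.00 = 0.50°.
θ = atan2( sin Δλ · cos φ₂ , cos φ₁ · sin φ₂ − sin φ₁ · cos φ₂ · cos Δλ )
  = atan2(0.00811, 0.67363) = 0.690° → normalised to [0°, 360°): 0.690°.

0.7°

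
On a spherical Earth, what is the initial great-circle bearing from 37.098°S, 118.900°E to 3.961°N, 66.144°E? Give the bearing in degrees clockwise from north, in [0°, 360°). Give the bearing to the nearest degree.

Δλ = 66.144 − 118.900 = -52.756°.
θ = atan2( sin Δλ · cos φ₂ , cos φ₁ · sin φ₂ − sin φ₁ · cos φ₂ · cos Δλ )
  = atan2(-0.79416, 0.41928) = -62.168° → normalised to [0°, 360°): 297.832°.

298°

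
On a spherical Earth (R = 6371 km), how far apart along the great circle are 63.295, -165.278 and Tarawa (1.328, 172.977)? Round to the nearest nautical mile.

3844 nmi

Δλ = 172.977 − -165.278 = 338.255°; wrapped into (−180°, 180°]: -21.745°.
Δφ = 1.328 − 63.295 = -61.967°.
a = sin²(Δφ/2) + cos φ₁ · cos φ₂ · sin²(Δλ/2) = 0.280995.
c = 2·atan2(√a, √(1−a)) = 1.11741 rad → d = 6371·c ≈ 7119.03 km ≈ 3843.97 nmi.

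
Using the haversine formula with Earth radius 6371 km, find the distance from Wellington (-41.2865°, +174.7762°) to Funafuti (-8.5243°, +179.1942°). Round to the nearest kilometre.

Δλ = 179.1942 − 174.7762 = 4.4180°.
Δφ = -8.5243 − -41.2865 = 32.7622°.
a = sin²(Δφ/2) + cos φ₁ · cos φ₂ · sin²(Δλ/2) = 0.080642.
c = 2·atan2(√a, √(1−a)) = 0.57588 rad → d = 6371·c ≈ 3668.90 km.

3669 km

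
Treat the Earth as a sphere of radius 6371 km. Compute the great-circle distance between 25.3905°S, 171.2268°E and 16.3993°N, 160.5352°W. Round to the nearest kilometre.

5563 km

Δλ = -160.5352 − 171.2268 = -331.7620°; wrapped into (−180°, 180°]: 28.2380°.
Δφ = 16.3993 − -25.3905 = 41.7898°.
a = sin²(Δφ/2) + cos φ₁ · cos φ₂ · sin²(Δλ/2) = 0.178773.
c = 2·atan2(√a, √(1−a)) = 0.87310 rad → d = 6371·c ≈ 5562.52 km.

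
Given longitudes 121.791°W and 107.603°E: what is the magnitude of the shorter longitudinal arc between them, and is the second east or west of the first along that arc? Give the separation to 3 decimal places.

Raw difference: 107.603 − -121.791 = 229.394°.
Normalise into (−180°, 180°]: 229.394° − 360° = -130.606°.
Negative ⇒ the second point lies to the west; separation 130.606°.

130.606° west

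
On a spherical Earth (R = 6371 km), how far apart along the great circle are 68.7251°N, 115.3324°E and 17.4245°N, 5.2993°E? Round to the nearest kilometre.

Δλ = 5.2993 − 115.3324 = -110.0331°.
Δφ = 17.4245 − 68.7251 = -51.3006°.
a = sin²(Δφ/2) + cos φ₁ · cos φ₂ · sin²(Δλ/2) = 0.419776.
c = 2·atan2(√a, √(1−a)) = 1.40965 rad → d = 6371·c ≈ 8980.89 km.

8981 km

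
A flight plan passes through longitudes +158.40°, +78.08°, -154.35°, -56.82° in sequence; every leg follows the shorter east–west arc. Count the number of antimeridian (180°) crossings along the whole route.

Leg 1: +158.40° → +78.08°, shortest Δλ = -80.32° (west) — does not cross 180°.
Leg 2: +78.08° → -154.35°, shortest Δλ = 127.57° (east) — crosses 180°.
Leg 3: -154.35° → -56.82°, shortest Δλ = 97.53° (east) — does not cross 180°.
Total crossings: 1.

1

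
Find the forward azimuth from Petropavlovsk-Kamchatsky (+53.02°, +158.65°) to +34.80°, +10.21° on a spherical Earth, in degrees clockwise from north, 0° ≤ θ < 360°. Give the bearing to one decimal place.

Δλ = 10.21 − 158.65 = -148.44°.
θ = atan2( sin Δλ · cos φ₂ , cos φ₁ · sin φ₂ − sin φ₁ · cos φ₂ · cos Δλ )
  = atan2(-0.42978, 0.90225) = -25.470° → normalised to [0°, 360°): 334.530°.

334.5°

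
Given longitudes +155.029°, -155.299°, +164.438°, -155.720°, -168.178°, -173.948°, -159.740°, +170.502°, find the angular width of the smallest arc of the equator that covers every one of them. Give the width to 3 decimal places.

Sort the longitudes: -173.948°, -168.178°, -159.740°, -155.720°, -155.299°, +155.029°, +164.438°, +170.502°.
Eastward gaps between consecutive values (wrapping around): 5.770°, 8.438°, 4.020°, 0.421°, 310.328°, 9.409°, 6.064°, 15.550°.
Largest gap = 310.328° ⇒ minimal covering band is its complement: 360° − 310.328° = 49.672°.
Band runs from +155.029° eastward to -155.299°, crossing the antimeridian.

49.672°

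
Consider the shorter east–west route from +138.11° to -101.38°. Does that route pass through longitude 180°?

Yes

Naïve |-101.38 − 138.11| = 239.49° > 180°, so the shorter arc goes the other way round — across 180°.
Signed shortest Δλ = ((-101.38 − 138.11 + 180) mod 360) − 180 = 120.51°.
Going east by 120.51° from +138.11° passes through 180° before reaching -101.38°.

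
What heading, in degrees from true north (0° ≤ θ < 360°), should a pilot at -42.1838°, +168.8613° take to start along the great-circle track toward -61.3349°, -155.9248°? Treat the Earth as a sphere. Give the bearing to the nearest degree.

Δλ = -155.9248 − 168.8613 = -324.7861°; wrapped into (−180°, 180°]: 35.2139°.
θ = atan2( sin Δλ · cos φ₂ , cos φ₁ · sin φ₂ − sin φ₁ · cos φ₂ · cos Δλ )
  = atan2(0.27660, -0.38701) = 144.446° → normalised to [0°, 360°): 144.446°.

144°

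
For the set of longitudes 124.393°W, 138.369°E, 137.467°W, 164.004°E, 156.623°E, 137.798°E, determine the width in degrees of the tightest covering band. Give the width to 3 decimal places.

Sort the longitudes: -137.467°, -124.393°, +137.798°, +138.369°, +156.623°, +164.004°.
Eastward gaps between consecutive values (wrapping around): 13.074°, 262.191°, 0.571°, 18.254°, 7.381°, 58.529°.
Largest gap = 262.191° ⇒ minimal covering band is its complement: 360° − 262.191° = 97.809°.
Band runs from +137.798° eastward to -124.393°, crossing the antimeridian.

97.809°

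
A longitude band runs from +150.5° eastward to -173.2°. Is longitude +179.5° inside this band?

Yes

Band width going east from +150.5° to -173.2°: ((-173.2 − 150.5) mod 360) = 36.3°.
Offset of +179.5° east of the west edge: ((179.5 − 150.5) mod 360) = 29.0°.
29.0° ≤ 36.3° ⇒ inside.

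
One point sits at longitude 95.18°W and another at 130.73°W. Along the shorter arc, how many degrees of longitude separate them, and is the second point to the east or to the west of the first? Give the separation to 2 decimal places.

Raw difference: -130.73 − -95.18 = -35.55°.
Normalise into (−180°, 180°]: -35.55° stays -35.55°.
Negative ⇒ the second point lies to the west; separation 35.55°.

35.55° west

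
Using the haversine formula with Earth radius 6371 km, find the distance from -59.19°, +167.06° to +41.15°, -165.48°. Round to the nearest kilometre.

11440 km

Δλ = -165.48 − 167.06 = -332.54°; wrapped into (−180°, 180°]: 27.46°.
Δφ = 41.15 − -59.19 = 100.34°.
a = sin²(Δφ/2) + cos φ₁ · cos φ₂ · sin²(Δλ/2) = 0.611471.
c = 2·atan2(√a, √(1−a)) = 1.79563 rad → d = 6371·c ≈ 11439.94 km.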